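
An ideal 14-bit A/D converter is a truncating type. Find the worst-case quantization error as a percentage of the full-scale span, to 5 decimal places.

Truncating → worst-case error = 1 LSB = V_FS/2^14, so 100/16384 = 0.00610352 % of full scale.

0.00610 %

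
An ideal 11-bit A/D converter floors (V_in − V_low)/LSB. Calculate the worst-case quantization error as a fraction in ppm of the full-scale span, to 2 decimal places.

Truncating → worst-case error = 1 LSB = V_FS/2^11, so 1e+06/2048 = 488.281 ppm of full scale.

488.28 ppm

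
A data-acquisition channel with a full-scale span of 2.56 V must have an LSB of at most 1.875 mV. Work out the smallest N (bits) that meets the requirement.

11 bits

Number of steps required ≥ 2.56 V / 1.875 mV = 1365.33.
Need 2^N ≥ 1365.33; 2^10 = 1024, 2^11 = 2048.
Minimum N = 11.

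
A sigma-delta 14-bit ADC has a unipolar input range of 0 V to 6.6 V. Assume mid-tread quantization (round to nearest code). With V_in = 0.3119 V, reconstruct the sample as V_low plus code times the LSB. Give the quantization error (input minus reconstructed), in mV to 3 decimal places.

One LSB is 6.6 V / 16384 = 402.83 µV.
(0.3119 − 0)/0.000402832 = 774.2681; round gives code 774.
V_rec = 0 + 774·0.000402832 = 0.31179199 V.
Error = 0.3119 − 0.31179199 = 0.000108008 V = 0.108 mV.

0.108 mV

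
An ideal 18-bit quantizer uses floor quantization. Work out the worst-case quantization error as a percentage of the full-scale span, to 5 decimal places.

Truncating → worst-case error = 1 LSB = V_FS/2^18, so 100/262144 = 0.00038147 % of full scale.

0.00038 %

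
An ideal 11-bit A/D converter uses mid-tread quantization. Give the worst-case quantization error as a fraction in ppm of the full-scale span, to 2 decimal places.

Rounding → worst-case error = ½ LSB = V_FS/2^12, so 1e+06/4096 = 244.141 ppm of full scale.

244.14 ppm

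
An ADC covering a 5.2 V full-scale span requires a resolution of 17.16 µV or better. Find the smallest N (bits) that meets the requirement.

Number of steps required ≥ 5.2 V / 17.16 µV = 303030.30.
Need 2^N ≥ 303030.30; 2^18 = 262144, 2^19 = 524288.
Minimum N = 19.

19 bits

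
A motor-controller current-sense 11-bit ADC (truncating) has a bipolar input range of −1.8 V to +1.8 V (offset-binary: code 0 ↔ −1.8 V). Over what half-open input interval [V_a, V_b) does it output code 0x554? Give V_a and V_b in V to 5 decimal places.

[0.59766 V, 0.59941 V)

LSB = 3.6/2^11 = 1.758 mV.
Code 0x554 = 1364 decimal.
V_a = V_low + 1364·LSB = 0.597656 V; V_b = V_low + 1365·LSB = 0.599414 V.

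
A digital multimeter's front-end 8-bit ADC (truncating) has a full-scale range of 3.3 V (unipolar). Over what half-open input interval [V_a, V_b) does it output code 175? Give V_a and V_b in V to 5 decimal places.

[2.25586 V, 2.26875 V)

LSB = 3.3/2^8 = 12.891 mV.
V_a = V_low + 175·LSB = 2.25586 V; V_b = V_low + 176·LSB = 2.26875 V.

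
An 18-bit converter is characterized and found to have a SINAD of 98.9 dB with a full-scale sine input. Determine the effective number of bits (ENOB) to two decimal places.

ENOB = (SINAD − 1.76) / 6.02 = (98.9 − 1.76)/6.02 = 16.136.

16.14 bits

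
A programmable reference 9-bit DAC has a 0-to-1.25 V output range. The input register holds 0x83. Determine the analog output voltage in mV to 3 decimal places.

319.824 mV

LSB = 1.25 V / 2^9 = 2.441 mV.
Code 0x83 = 131 decimal.
V_out = 0 + 131 × 0.00244141 V = 0.319824 V.
= 319.824 mV.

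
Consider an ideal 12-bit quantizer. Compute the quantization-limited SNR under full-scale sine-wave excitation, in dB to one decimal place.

74.0 dB

SNR ≈ 6.02·N + 1.76 dB = 6.02·12 + 1.76 = 74.00 dB.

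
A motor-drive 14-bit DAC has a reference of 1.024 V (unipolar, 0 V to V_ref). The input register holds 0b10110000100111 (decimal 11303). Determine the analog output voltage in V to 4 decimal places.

0.7064 V

LSB = 1.024 V / 2^14 = 62.50 µV.
Code 0b10110000100111 = 11303 decimal.
V_out = 0 + 11303 × 6.25e-05 V = 0.706438 V.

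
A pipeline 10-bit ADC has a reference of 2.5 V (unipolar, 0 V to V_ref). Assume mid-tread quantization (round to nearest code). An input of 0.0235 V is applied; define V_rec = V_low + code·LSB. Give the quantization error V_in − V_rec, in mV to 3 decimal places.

-0.914 mV

One LSB is 2.5 V / 1024 = 2.441 mV.
Scaled input = 9.6256 LSBs, so code = 10.
V_rec = 0 + 10·0.00244141 = 0.024414062 V.
V_in − V_rec = -0.000914063 V = -0.914 mV.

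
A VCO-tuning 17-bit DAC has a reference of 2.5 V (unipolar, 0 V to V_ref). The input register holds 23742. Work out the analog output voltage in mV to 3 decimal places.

452.843 mV

LSB = 2.5 V / 2^17 = 19.07 µV.
V_out = 0 + 23742 × 1.90735e-05 V = 0.452843 V.
= 452.843 mV.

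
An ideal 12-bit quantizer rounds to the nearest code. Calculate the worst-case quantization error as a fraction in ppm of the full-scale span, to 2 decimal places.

122.07 ppm

Rounding → worst-case error = ½ LSB = V_FS/2^13, so 1e+06/8192 = 122.07 ppm of full scale.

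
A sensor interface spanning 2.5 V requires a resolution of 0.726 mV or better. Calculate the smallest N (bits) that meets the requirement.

12 bits

Number of steps required ≥ 2.5 V / 0.726 mV = 3443.53.
Need 2^N ≥ 3443.53; 2^11 = 2048, 2^12 = 4096.
Minimum N = 12.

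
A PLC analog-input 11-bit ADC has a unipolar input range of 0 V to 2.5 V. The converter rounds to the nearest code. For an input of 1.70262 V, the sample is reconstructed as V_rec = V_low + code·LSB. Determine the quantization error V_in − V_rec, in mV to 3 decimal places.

-0.261 mV

One LSB is 2.5 V / 2048 = 1.221 mV.
Scaled input = 1394.7863 LSBs, so code = 1395.
Reconstructed: 1.7028809 V.
Difference: -0.000260859 V → -0.261 mV.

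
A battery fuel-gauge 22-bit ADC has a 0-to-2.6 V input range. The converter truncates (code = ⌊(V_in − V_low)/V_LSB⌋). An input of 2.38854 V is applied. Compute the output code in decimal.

LSB = 2.6 V / 4194304 = 0.62 µV.
Input sits at 3853178.029 steps above V_low.
⌊·⌋(3853178.029) = 3853178.

code 3853178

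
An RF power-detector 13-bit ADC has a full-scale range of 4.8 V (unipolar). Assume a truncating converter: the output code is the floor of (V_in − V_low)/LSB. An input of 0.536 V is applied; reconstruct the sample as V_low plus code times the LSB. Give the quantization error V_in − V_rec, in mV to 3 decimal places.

Step size: 4.8 V ÷ 2^13 = 0.586 mV.
Scaled input = 914.7733 LSBs, so code = 914.
V_rec = 0 + 914·0.000585937 = 0.53554687 V.
Error = 0.536 − 0.53554687 = 0.000453125 V = 0.453 mV.

0.453 mV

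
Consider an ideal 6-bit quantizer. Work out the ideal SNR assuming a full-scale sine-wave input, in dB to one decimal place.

SNR ≈ 6.02·N + 1.76 dB = 6.02·6 + 1.76 = 37.88 dB.

37.9 dB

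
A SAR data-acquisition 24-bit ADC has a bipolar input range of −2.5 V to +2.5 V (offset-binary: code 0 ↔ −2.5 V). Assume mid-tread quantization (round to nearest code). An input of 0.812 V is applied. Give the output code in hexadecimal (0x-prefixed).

LSB = 5 V / 16777216 = 0.30 µV.
(0.812 − (−2.5)) / 2.98023e-07 = 11113227.878 LSBs.
Round → code 11113228.
In hexadecimal (0x-prefixed): 0xA9930C.

code 0xA9930C (decimal 11113228)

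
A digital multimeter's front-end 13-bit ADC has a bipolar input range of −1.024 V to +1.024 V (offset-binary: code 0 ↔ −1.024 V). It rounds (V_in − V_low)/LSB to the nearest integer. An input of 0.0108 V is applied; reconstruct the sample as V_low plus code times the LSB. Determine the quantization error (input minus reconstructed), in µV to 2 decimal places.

50.00 µV

Step size: 2.048 V ÷ 2^13 = 250.00 µV.
(V_in − V_low)/LSB = (0.0108 − (−1.024))/0.00025 = 4139.2000 → code 4139 (round).
Reconstructed: 0.01075 V.
Error = 0.0108 − 0.01075 = 5e-05 V = 50.00 µV.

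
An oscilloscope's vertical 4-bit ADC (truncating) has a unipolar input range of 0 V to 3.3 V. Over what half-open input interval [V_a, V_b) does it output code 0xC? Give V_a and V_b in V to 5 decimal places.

LSB = 3.3/2^4 = 206.250 mV.
Code 0xC = 12 decimal.
V_a = V_low + 12·LSB = 2.475 V; V_b = V_low + 13·LSB = 2.68125 V.

[2.47500 V, 2.68125 V)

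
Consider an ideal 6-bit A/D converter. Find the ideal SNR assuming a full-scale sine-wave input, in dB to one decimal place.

SNR ≈ 6.02·N + 1.76 dB = 6.02·6 + 1.76 = 37.88 dB.

37.9 dB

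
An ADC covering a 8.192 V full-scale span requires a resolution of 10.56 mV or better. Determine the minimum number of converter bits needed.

Number of steps required ≥ 8.192 V / 10.56 mV = 775.76.
Need 2^N ≥ 775.76; 2^9 = 512, 2^10 = 1024.
Minimum N = 10.

10 bits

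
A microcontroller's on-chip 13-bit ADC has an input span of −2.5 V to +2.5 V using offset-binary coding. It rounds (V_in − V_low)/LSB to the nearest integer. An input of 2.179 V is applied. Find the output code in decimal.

code 7666

Full-scale span = 5 V; LSB = 5/2^13 = 0.610 mV.
(2.179 − (−2.5)) / 0.000610352 = 7666.074 LSBs.
round(7666.074) = 7666.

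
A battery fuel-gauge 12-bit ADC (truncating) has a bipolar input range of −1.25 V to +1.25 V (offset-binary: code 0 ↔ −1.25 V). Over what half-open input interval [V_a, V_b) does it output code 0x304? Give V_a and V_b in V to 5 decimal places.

[-0.77881 V, -0.77820 V)

LSB = 2.5/2^12 = 0.610 mV.
Code 0x304 = 772 decimal.
V_a = V_low + 772·LSB = -0.778809 V; V_b = V_low + 773·LSB = -0.778198 V.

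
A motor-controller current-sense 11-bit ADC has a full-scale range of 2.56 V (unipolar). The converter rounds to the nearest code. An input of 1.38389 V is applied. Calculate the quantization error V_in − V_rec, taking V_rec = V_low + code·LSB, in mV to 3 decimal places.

0.140 mV

One LSB is 2.56 V / 2048 = 1.250 mV.
(V_in − V_low)/LSB = (1.38389 − 0)/0.00125 = 1107.1120 → code 1107 (round).
V_rec = 0 + 1107·0.00125 = 1.38375 V.
Error = 1.38389 − 1.38375 = 0.00014 V = 0.140 mV.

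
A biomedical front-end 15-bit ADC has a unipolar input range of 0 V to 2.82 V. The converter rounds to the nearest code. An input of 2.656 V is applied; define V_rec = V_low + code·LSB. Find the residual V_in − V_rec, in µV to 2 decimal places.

One LSB is 2.82 V / 32768 = 86.06 µV.
Scaled input = 30862.3433 LSBs, so code = 30862.
Code 30862 maps back to 0 + 30862×8.60596e-05 V = 2.6559705 V.
Error = 2.656 − 2.6559705 = 2.9541e-05 V = 29.54 µV.

29.54 µV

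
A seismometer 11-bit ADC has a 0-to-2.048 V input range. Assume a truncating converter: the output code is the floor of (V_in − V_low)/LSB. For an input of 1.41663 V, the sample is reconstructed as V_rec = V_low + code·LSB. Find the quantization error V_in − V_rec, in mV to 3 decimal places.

Step size: 2.048 V ÷ 2^11 = 1.000 mV.
(V_in − V_low)/LSB = (1.41663 − 0)/0.001 = 1416.6300 → code 1416 (floor).
Code 1416 maps back to 0 + 1416×0.001 V = 1.416 V.
Error = 1.41663 − 1.416 = 0.00063 V = 0.630 mV.

0.630 mV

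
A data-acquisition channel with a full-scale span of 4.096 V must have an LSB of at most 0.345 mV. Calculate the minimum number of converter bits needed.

14 bits

Number of steps required ≥ 4.096 V / 0.345 mV = 11872.46.
Need 2^N ≥ 11872.46; 2^13 = 8192, 2^14 = 16384.
Minimum N = 14.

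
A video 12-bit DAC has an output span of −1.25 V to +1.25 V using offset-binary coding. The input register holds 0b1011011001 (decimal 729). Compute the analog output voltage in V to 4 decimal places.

-0.8051 V

LSB = 2.5 V / 2^12 = 0.610 mV.
Code 0b1011011001 = 729 decimal.
V_out = (−1.25) + 729 × 0.000610352 V = -0.805054 V.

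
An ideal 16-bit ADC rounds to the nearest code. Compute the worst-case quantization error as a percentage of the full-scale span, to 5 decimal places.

Rounding → worst-case error = ½ LSB = V_FS/2^17, so 100/131072 = 0.000762939 % of full scale.

0.00076 %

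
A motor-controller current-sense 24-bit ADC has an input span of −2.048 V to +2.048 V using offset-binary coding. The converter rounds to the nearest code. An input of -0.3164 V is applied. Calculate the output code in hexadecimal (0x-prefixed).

LSB = 4.096 V / 16777216 = 0.24 µV.
Input sits at 7092633.600 steps above V_low.
Round → code 7092634.
In hexadecimal (0x-prefixed): 0x6C399A.

code 0x6C399A (decimal 7092634)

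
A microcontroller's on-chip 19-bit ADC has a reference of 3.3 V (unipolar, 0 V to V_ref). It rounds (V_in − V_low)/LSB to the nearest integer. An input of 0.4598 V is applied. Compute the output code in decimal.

code 73051

LSB = 3.3 V / 524288 = 6.29 µV.
Input sits at 73050.795 steps above V_low.
So the output code is 73051.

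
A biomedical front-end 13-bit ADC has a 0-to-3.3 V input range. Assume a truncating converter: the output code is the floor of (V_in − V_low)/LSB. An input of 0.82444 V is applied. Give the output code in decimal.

code 2046

LSB = 3.3 V / 8192 = 402.83 µV.
Input sits at 2046.610 steps above V_low.
⌊·⌋(2046.610) = 2046.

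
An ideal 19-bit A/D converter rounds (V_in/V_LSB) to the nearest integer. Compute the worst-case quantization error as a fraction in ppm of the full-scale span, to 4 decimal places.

Rounding → worst-case error = ½ LSB = V_FS/2^20, so 1e+06/1048576 = 0.953674 ppm of full scale.

0.9537 ppm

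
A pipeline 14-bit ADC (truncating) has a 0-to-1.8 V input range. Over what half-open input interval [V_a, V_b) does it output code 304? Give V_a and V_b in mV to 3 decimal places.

LSB = 1.8/2^14 = 109.86 µV.
V_a = V_low + 304·LSB = 0.0333984 V; V_b = V_low + 305·LSB = 0.0335083 V.

[33.398 mV, 33.508 mV)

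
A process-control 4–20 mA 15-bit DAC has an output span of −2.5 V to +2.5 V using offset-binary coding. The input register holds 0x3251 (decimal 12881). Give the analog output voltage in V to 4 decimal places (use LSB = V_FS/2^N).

-0.5345 V

LSB = 5 V / 2^15 = 152.59 µV.
Code 0x3251 = 12881 decimal.
V_out = (−2.5) + 12881 × 0.000152588 V = -0.534515 V.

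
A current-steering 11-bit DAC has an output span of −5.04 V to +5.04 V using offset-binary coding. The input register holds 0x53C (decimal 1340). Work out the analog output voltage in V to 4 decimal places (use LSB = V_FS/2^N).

1.5553 V

LSB = 10.08 V / 2^11 = 4.922 mV.
Code 0x53C = 1340 decimal.
V_out = (−5.04) + 1340 × 0.00492188 V = 1.55531 V.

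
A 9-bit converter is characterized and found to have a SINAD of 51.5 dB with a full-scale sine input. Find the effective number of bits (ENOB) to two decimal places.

8.26 bits

ENOB = (SINAD − 1.76) / 6.02 = (51.5 − 1.76)/6.02 = 8.262.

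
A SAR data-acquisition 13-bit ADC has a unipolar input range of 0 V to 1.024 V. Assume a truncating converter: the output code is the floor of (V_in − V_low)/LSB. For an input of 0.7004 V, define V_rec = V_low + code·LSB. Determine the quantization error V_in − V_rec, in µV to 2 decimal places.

LSB = 1.024/2^13 = 125.00 µV.
(V_in − V_low)/LSB = (0.7004 − 0)/0.000125 = 5603.2000 → code 5603 (floor).
Reconstructed: 0.700375 V.
Difference: 2.5e-05 V → 25.00 µV.

25.00 µV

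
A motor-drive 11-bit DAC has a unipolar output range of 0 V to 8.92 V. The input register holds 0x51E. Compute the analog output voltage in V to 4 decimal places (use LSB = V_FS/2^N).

5.7057 V

LSB = 8.92 V / 2^11 = 4.355 mV.
Code 0x51E = 1310 decimal.
V_out = 0 + 1310 × 0.00435547 V = 5.70566 V.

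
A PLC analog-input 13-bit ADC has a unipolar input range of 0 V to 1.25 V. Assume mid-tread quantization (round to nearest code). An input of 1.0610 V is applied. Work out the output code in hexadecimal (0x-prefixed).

code 0x1B29 (decimal 6953)

Full-scale span = 1.25 V; LSB = 1.25/2^13 = 152.59 µV.
(V_in − V_low)/LSB = (1.0610 − 0) / 0.000152588 = 6953.370.
Round → code 6953.
In hexadecimal (0x-prefixed): 0x1B29.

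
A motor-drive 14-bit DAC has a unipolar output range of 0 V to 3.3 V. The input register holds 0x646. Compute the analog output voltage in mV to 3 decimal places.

323.474 mV

LSB = 3.3 V / 2^14 = 201.42 µV.
Code 0x646 = 1606 decimal.
V_out = 0 + 1606 × 0.000201416 V = 0.323474 V.
= 323.474 mV.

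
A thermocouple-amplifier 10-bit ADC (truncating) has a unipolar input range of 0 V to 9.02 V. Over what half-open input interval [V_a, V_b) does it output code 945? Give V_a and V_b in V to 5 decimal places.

LSB = 9.02/2^10 = 8.809 mV.
V_a = V_low + 945·LSB = 8.32412 V; V_b = V_low + 946·LSB = 8.33293 V.

[8.32412 V, 8.33293 V)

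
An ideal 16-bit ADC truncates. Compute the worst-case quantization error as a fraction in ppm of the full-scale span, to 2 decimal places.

15.26 ppm

Truncating → worst-case error = 1 LSB = V_FS/2^16, so 1e+06/65536 = 15.2588 ppm of full scale.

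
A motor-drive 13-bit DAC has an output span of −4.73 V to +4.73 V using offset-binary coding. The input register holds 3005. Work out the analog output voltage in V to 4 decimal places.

-1.2599 V

LSB = 9.46 V / 2^13 = 1.155 mV.
V_out = (−4.73) + 3005 × 0.00115479 V = -1.25987 V.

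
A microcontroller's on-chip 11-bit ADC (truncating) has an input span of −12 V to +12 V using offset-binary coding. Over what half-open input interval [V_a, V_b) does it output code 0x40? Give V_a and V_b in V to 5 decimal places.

[-11.25000 V, -11.23828 V)

LSB = 24/2^11 = 11.719 mV.
Code 0x40 = 64 decimal.
V_a = V_low + 64·LSB = -11.25 V; V_b = V_low + 65·LSB = -11.2383 V.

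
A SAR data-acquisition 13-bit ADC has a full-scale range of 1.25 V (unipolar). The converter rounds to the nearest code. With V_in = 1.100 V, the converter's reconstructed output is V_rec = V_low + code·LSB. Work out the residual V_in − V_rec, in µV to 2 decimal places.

One LSB is 1.25 V / 8192 = 152.59 µV.
Scaled input = 7208.9600 LSBs, so code = 7209.
Code 7209 maps back to 0 + 7209×0.000152588 V = 1.1000061 V.
V_in − V_rec = -6.10352e-06 V = -6.10 µV.

-6.10 µV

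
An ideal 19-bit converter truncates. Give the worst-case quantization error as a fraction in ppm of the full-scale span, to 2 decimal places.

1.91 ppm

Truncating → worst-case error = 1 LSB = V_FS/2^19, so 1e+06/524288 = 1.90735 ppm of full scale.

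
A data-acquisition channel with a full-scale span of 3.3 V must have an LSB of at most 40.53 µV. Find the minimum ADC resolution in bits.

Number of steps required ≥ 3.3 V / 40.53 µV = 81421.17.
Need 2^N ≥ 81421.17; 2^16 = 65536, 2^17 = 131072.
Minimum N = 17.

17 bits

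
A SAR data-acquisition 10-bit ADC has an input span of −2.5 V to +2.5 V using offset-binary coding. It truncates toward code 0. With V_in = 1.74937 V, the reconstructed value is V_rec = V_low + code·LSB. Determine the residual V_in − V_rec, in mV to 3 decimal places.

1.323 mV

One LSB is 5 V / 1024 = 4.883 mV.
Scaled input = 870.2710 LSBs, so code = 870.
Reconstructed: 1.7480469 V.
Error = 1.74937 − 1.7480469 = 0.00132313 V = 1.323 mV.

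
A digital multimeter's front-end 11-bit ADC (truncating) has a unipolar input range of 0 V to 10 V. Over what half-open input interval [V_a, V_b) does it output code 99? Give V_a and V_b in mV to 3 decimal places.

[483.398 mV, 488.281 mV)

LSB = 10/2^11 = 4.883 mV.
V_a = V_low + 99·LSB = 0.483398 V; V_b = V_low + 100·LSB = 0.488281 V.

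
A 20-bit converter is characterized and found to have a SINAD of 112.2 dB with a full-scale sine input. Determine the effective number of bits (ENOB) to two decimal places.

18.35 bits

ENOB = (SINAD − 1.76) / 6.02 = (112.2 − 1.76)/6.02 = 18.346.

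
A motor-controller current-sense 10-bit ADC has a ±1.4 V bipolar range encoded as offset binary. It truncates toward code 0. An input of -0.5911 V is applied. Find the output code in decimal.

code 295

With 1024 levels over 2.8 V, one step is 2.734 mV.
Input sits at 295.826 steps above V_low.
⌊·⌋(295.826) = 295.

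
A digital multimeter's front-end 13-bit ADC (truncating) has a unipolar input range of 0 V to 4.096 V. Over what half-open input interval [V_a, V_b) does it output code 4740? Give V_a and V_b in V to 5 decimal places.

LSB = 4.096/2^13 = 0.500 mV.
V_a = V_low + 4740·LSB = 2.37 V; V_b = V_low + 4741·LSB = 2.3705 V.

[2.37000 V, 2.37050 V)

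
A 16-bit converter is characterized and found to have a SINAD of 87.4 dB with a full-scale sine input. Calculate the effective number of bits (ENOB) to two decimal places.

14.23 bits

ENOB = (SINAD − 1.76) / 6.02 = (87.4 − 1.76)/6.02 = 14.226.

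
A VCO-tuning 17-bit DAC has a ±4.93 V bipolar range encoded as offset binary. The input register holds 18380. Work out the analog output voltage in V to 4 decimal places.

LSB = 9.86 V / 2^17 = 75.23 µV.
V_out = (−4.93) + 18380 × 7.52258e-05 V = -3.54735 V.

-3.5473 V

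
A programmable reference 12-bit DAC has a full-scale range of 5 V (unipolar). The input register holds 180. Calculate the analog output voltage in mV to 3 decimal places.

219.727 mV

LSB = 5 V / 2^12 = 1.221 mV.
V_out = 0 + 180 × 0.0012207 V = 0.219727 V.
= 219.727 mV.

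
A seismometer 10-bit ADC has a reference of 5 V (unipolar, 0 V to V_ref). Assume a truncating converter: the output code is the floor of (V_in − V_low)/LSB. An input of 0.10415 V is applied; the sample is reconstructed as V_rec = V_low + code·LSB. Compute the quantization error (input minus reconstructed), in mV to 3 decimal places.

1.611 mV

Step size: 5 V ÷ 2^10 = 4.883 mV.
(0.10415 − 0)/0.00488281 = 21.3299; ⌊·⌋ gives code 21.
V_rec = 0 + 21·0.00488281 = 0.10253906 V.
Error = 0.10415 − 0.10253906 = 0.00161094 V = 1.611 mV.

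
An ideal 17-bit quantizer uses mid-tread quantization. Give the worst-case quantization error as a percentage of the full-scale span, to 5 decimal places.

0.00038 %

Rounding → worst-case error = ½ LSB = V_FS/2^18, so 100/262144 = 0.00038147 % of full scale.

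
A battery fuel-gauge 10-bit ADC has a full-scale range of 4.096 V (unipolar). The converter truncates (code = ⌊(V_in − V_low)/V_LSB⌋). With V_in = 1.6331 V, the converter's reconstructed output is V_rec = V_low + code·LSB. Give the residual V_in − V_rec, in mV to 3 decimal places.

1.100 mV

LSB = 4.096/2^10 = 4.000 mV.
(V_in − V_low)/LSB = (1.6331 − 0)/0.004 = 408.2750 → code 408 (floor).
Code 408 maps back to 0 + 408×0.004 V = 1.632 V.
Difference: 0.0011 V → 1.100 mV.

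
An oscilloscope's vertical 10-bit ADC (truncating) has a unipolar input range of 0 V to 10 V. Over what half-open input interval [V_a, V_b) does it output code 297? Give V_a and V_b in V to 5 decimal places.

[2.90039 V, 2.91016 V)

LSB = 10/2^10 = 9.766 mV.
V_a = V_low + 297·LSB = 2.90039 V; V_b = V_low + 298·LSB = 2.91016 V.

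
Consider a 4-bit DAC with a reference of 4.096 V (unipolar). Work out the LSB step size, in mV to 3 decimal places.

256.000 mV

Full-scale span = 4.096 V.
LSB = 4.096 / 2^4 = 4.096 / 16 = 0.256 V = 256.000 mV.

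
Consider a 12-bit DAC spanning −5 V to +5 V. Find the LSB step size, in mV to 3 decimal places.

Full-scale span = 10 V.
LSB = 10 / 2^12 = 10 / 4096 = 0.00244141 V = 2.441 mV.

2.441 mV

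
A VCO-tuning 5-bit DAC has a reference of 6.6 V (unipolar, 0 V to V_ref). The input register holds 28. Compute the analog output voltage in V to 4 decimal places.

LSB = 6.6 V / 2^5 = 206.250 mV.
V_out = 0 + 28 × 0.20625 V = 5.775 V.

5.7750 V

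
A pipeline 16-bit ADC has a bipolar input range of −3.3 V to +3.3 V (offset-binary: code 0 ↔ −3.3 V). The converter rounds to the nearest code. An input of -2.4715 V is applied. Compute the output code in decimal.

With 65536 levels over 6.6 V, one step is 100.71 µV.
(-2.4715 − (−3.3)) / 0.000100708 = 8226.754 LSBs.
So the output code is 8227.

code 8227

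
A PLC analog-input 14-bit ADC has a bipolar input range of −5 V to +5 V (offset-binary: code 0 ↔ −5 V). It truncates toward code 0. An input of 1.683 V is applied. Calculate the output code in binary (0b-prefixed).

code 0b10101011000101 (decimal 10949)

Full-scale span = 10 V; LSB = 10/2^14 = 0.610 mV.
(V_in − V_low)/LSB = (1.683 − (−5)) / 0.000610352 = 10949.427.
Floor → code 10949.
In binary (0b-prefixed): 0b10101011000101.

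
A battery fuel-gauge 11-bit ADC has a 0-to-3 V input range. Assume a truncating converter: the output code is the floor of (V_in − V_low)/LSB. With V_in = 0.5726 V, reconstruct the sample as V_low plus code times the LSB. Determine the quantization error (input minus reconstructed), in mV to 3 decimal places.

1.311 mV

LSB = 3/2^11 = 1.465 mV.
Scaled input = 390.8949 LSBs, so code = 390.
Code 390 maps back to 0 + 390×0.00146484 V = 0.57128906 V.
V_in − V_rec = 0.00131094 V = 1.311 mV.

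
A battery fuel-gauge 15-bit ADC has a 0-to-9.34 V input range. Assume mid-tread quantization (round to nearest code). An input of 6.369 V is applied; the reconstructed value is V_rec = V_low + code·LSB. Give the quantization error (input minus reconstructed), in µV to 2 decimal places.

-88.75 µV

LSB = 9.34/2^15 = 285.03 µV.
Scaled input = 22344.6887 LSBs, so code = 22345.
Reconstructed: 6.3690887 V.
V_in − V_rec = -8.87451e-05 V = -88.75 µV.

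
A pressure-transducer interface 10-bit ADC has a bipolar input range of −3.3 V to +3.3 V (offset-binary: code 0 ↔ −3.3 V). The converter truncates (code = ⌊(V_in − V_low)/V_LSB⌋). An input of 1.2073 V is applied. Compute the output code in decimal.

With 1024 levels over 6.6 V, one step is 6.445 mV.
(1.2073 − (−3.3)) / 0.00644531 = 699.314 LSBs.
⌊·⌋(699.314) = 699.

code 699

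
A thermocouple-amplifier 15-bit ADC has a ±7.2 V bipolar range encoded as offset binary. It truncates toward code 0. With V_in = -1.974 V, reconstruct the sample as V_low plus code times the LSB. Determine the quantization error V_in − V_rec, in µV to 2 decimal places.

Step size: 14.4 V ÷ 2^15 = 439.45 µV.
(-1.974 − (−7.2))/0.000439453 = 11892.0533; ⌊·⌋ gives code 11892.
Code 11892 maps back to (−7.2) + 11892×0.000439453 V = -1.9740234 V.
V_in − V_rec = 2.34375e-05 V = 23.44 µV.

23.44 µV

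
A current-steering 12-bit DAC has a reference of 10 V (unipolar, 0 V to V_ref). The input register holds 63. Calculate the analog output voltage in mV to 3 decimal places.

LSB = 10 V / 2^12 = 2.441 mV.
V_out = 0 + 63 × 0.00244141 V = 0.153809 V.
= 153.809 mV.

153.809 mV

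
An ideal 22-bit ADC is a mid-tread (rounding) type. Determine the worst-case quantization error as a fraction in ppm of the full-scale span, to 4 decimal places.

Rounding → worst-case error = ½ LSB = V_FS/2^23, so 1e+06/8388608 = 0.119209 ppm of full scale.

0.1192 ppm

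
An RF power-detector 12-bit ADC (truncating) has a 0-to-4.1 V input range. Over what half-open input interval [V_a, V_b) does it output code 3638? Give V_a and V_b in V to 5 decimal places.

[3.64155 V, 3.64255 V)

LSB = 4.1/2^12 = 1.001 mV.
V_a = V_low + 3638·LSB = 3.64155 V; V_b = V_low + 3639·LSB = 3.64255 V.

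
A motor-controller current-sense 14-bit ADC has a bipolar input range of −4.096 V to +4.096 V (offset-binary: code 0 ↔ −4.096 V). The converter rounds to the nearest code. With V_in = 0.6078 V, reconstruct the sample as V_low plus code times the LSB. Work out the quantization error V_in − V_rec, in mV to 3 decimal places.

-0.200 mV

One LSB is 8.192 V / 16384 = 0.500 mV.
(0.6078 − (−4.096))/0.0005 = 9407.6000; round gives code 9408.
Reconstructed: 0.608 V.
Error = 0.6078 − 0.608 = -0.0002 V = -0.200 mV.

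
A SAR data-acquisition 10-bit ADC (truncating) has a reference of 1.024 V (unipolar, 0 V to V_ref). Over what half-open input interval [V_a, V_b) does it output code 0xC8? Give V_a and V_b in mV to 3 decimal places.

[200.000 mV, 201.000 mV)

LSB = 1.024/2^10 = 1.000 mV.
Code 0xC8 = 200 decimal.
V_a = V_low + 200·LSB = 0.2 V; V_b = V_low + 201·LSB = 0.201 V.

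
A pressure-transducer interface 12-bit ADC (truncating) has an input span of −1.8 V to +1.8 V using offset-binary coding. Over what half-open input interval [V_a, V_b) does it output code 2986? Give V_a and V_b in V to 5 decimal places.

[0.82441 V, 0.82529 V)

LSB = 3.6/2^12 = 0.879 mV.
V_a = V_low + 2986·LSB = 0.824414 V; V_b = V_low + 2987·LSB = 0.825293 V.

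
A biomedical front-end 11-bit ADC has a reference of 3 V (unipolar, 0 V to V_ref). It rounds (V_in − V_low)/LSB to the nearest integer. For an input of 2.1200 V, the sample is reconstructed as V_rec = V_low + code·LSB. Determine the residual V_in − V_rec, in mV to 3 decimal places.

One LSB is 3 V / 2048 = 1.465 mV.
(V_in − V_low)/LSB = (2.1200 − 0)/0.00146484 = 1447.2533 → code 1447 (round).
Code 1447 maps back to 0 + 1447×0.00146484 V = 2.1196289 V.
V_in − V_rec = 0.000371094 V = 0.371 mV.

0.371 mV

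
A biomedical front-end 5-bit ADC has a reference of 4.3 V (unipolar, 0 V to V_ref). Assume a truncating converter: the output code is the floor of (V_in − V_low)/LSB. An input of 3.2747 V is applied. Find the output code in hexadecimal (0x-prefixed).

code 0x18 (decimal 24)

Full-scale span = 4.3 V; LSB = 4.3/2^5 = 134.375 mV.
Input sits at 24.370 steps above V_low.
⌊·⌋(24.370) = 24.
In hexadecimal (0x-prefixed): 0x18.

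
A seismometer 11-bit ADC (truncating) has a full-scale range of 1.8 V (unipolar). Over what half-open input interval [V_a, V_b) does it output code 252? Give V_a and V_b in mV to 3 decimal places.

[221.484 mV, 222.363 mV)

LSB = 1.8/2^11 = 0.879 mV.
V_a = V_low + 252·LSB = 0.221484 V; V_b = V_low + 253·LSB = 0.222363 V.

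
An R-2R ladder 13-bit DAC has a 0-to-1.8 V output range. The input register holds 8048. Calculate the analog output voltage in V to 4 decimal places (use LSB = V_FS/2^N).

LSB = 1.8 V / 2^13 = 219.73 µV.
V_out = 0 + 8048 × 0.000219727 V = 1.76836 V.

1.7684 V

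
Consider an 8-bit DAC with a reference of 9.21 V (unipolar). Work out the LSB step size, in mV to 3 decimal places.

Full-scale span = 9.21 V.
LSB = 9.21 / 2^8 = 9.21 / 256 = 0.0359766 V = 35.977 mV.

35.977 mV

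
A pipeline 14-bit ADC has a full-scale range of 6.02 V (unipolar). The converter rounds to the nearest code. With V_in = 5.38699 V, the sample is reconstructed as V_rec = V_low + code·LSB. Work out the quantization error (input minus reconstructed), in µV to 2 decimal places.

LSB = 6.02/2^14 = 367.43 µV.
(5.38699 − 0)/0.000367432 = 14661.2033; round gives code 14661.
Code 14661 maps back to 0 + 14661×0.000367432 V = 5.3869153 V.
Difference: 7.47168e-05 V → 74.72 µV.

74.72 µV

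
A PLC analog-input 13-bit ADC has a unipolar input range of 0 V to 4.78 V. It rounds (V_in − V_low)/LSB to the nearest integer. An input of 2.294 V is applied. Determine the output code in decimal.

LSB = 4.78 V / 8192 = 0.583 mV.
Input sits at 3931.474 steps above V_low.
Round → code 3931.

code 3931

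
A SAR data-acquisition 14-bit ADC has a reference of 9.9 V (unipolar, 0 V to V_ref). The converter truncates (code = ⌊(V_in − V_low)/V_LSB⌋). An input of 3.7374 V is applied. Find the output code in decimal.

code 6185

LSB = 9.9 V / 16384 = 0.604 mV.
(3.7374 − 0) / 0.000604248 = 6185.208 LSBs.
So the output code is 6185.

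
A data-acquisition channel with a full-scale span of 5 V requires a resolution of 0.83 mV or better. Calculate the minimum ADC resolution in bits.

Number of steps required ≥ 5 V / 0.83 mV = 6024.10.
Need 2^N ≥ 6024.10; 2^12 = 4096, 2^13 = 8192.
Minimum N = 13.

13 bits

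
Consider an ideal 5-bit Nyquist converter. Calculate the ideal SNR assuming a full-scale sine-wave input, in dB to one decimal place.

31.9 dB

SNR ≈ 6.02·N + 1.76 dB = 6.02·5 + 1.76 = 31.86 dB.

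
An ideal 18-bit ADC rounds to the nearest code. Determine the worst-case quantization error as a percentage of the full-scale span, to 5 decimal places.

0.00019 %

Rounding → worst-case error = ½ LSB = V_FS/2^19, so 100/524288 = 0.000190735 % of full scale.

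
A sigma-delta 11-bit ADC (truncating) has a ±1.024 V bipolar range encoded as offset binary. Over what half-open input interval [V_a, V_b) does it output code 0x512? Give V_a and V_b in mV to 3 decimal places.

LSB = 2.048/2^11 = 1.000 mV.
Code 0x512 = 1298 decimal.
V_a = V_low + 1298·LSB = 0.274 V; V_b = V_low + 1299·LSB = 0.275 V.

[274.000 mV, 275.000 mV)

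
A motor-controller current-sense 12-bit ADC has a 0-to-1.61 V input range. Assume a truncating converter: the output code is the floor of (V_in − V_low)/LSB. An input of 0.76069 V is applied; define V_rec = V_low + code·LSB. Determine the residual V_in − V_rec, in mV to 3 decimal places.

0.107 mV

Step size: 1.61 V ÷ 2^12 = 393.07 µV.
(0.76069 − 0)/0.000393066 = 1935.2710; ⌊·⌋ gives code 1935.
Code 1935 maps back to 0 + 1935×0.000393066 V = 0.7605835 V.
Error = 0.76069 − 0.7605835 = 0.000106504 V = 0.107 mV.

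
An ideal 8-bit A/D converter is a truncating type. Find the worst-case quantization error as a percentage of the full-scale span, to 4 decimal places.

0.3906 %

Truncating → worst-case error = 1 LSB = V_FS/2^8, so 100/256 = 0.390625 % of full scale.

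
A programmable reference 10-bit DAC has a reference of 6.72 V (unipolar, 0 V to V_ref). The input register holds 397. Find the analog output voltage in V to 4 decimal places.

LSB = 6.72 V / 2^10 = 6.562 mV.
V_out = 0 + 397 × 0.0065625 V = 2.60531 V.

2.6053 V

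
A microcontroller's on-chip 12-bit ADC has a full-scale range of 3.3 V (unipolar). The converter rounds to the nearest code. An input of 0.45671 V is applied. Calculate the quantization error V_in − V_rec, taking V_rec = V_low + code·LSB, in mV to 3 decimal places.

Step size: 3.3 V ÷ 2^12 = 0.806 mV.
Scaled input = 566.8740 LSBs, so code = 567.
Reconstructed: 0.45681152 V.
V_in − V_rec = -0.000101523 V = -0.102 mV.

-0.102 mV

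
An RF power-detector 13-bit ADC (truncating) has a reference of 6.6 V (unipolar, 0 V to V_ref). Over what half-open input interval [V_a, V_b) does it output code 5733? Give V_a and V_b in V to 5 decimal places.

[4.61887 V, 4.61968 V)

LSB = 6.6/2^13 = 0.806 mV.
V_a = V_low + 5733·LSB = 4.61887 V; V_b = V_low + 5734·LSB = 4.61968 V.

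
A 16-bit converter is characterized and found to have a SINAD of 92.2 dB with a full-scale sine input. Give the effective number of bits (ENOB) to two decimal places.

15.02 bits

ENOB = (SINAD − 1.76) / 6.02 = (92.2 − 1.76)/6.02 = 15.023.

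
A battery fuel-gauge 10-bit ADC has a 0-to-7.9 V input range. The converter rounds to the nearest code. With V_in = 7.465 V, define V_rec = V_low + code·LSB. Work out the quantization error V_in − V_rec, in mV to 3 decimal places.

LSB = 7.9/2^10 = 7.715 mV.
(7.465 − 0)/0.00771484 = 967.6152; round gives code 968.
Reconstructed: 7.4679687 V.
V_in − V_rec = -0.00296875 V = -2.969 mV.

-2.969 mV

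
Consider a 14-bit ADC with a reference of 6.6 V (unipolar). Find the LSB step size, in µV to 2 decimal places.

402.83 µV

Full-scale span = 6.6 V.
LSB = 6.6 / 2^14 = 6.6 / 16384 = 0.000402832 V = 402.83 µV.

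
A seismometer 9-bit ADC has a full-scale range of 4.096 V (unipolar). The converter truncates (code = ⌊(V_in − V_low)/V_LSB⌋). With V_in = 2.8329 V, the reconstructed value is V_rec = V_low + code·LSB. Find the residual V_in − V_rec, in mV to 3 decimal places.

Step size: 4.096 V ÷ 2^9 = 8.000 mV.
(V_in − V_low)/LSB = (2.8329 − 0)/0.008 = 354.1125 → code 354 (floor).
V_rec = 0 + 354·0.008 = 2.832 V.
Difference: 0.0009 V → 0.900 mV.

0.900 mV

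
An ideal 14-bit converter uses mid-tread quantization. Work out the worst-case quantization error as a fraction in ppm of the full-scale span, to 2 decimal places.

30.52 ppm

Rounding → worst-case error = ½ LSB = V_FS/2^15, so 1e+06/32768 = 30.5176 ppm of full scale.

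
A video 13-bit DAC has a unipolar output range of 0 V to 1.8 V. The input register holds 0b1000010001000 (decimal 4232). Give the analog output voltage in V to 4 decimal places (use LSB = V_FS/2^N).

LSB = 1.8 V / 2^13 = 219.73 µV.
Code 0b1000010001000 = 4232 decimal.
V_out = 0 + 4232 × 0.000219727 V = 0.929883 V.

0.9299 V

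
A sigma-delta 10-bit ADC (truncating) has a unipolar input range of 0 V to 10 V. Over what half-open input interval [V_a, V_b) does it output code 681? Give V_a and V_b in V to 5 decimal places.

[6.65039 V, 6.66016 V)

LSB = 10/2^10 = 9.766 mV.
V_a = V_low + 681·LSB = 6.65039 V; V_b = V_low + 682·LSB = 6.66016 V.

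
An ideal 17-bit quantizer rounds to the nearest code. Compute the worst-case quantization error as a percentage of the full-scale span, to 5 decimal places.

Rounding → worst-case error = ½ LSB = V_FS/2^18, so 100/262144 = 0.00038147 % of full scale.

0.00038 %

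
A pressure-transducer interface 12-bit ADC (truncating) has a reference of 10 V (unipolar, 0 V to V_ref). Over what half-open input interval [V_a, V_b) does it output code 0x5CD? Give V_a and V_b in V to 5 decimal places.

[3.62549 V, 3.62793 V)

LSB = 10/2^12 = 2.441 mV.
Code 0x5CD = 1485 decimal.
V_a = V_low + 1485·LSB = 3.62549 V; V_b = V_low + 1486·LSB = 3.62793 V.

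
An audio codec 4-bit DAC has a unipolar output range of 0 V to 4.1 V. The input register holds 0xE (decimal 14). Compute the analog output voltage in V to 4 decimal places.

LSB = 4.1 V / 2^4 = 256.250 mV.
Code 0xE = 14 decimal.
V_out = 0 + 14 × 0.25625 V = 3.5875 V.

3.5875 V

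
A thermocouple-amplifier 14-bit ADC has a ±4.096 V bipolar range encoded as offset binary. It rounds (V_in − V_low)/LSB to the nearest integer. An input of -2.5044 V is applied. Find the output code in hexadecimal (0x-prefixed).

Full-scale span = 8.192 V; LSB = 8.192/2^14 = 0.500 mV.
(V_in − V_low)/LSB = (-2.5044 − (−4.096)) / 0.0005 = 3183.200.
So the output code is 3183.
In hexadecimal (0x-prefixed): 0xC6F.

code 0xC6F (decimal 3183)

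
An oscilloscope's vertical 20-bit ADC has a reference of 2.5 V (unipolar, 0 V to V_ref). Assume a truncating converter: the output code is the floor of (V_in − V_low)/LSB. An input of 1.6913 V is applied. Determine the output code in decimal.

With 1048576 levels over 2.5 V, one step is 2.38 µV.
Input sits at 709382.636 steps above V_low.
⌊·⌋(709382.636) = 709382.

code 709382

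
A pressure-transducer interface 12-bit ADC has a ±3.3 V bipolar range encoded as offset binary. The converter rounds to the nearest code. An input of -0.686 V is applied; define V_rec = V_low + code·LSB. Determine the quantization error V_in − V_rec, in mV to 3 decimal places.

0.426 mV

LSB = 6.6/2^12 = 1.611 mV.
(-0.686 − (−3.3))/0.00161133 = 1622.2642; round gives code 1622.
Reconstructed: -0.68642578 V.
Error = -0.686 − (−0.68642578) = 0.000425781 V = 0.426 mV.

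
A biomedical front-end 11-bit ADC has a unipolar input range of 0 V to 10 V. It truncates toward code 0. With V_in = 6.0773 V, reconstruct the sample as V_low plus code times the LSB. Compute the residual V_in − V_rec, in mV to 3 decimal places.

One LSB is 10 V / 2048 = 4.883 mV.
Scaled input = 1244.6310 LSBs, so code = 1244.
V_rec = 0 + 1244·0.00488281 = 6.0742188 V.
Error = 6.0773 − 6.0742188 = 0.00308125 V = 3.081 mV.

3.081 mV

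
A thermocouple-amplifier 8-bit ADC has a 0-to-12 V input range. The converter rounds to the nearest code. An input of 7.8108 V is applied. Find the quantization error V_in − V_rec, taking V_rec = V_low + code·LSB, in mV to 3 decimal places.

-17.325 mV

One LSB is 12 V / 256 = 46.875 mV.
(7.8108 − 0)/0.046875 = 166.6304; round gives code 167.
Reconstructed: 7.828125 V.
Error = 7.8108 − 7.828125 = -0.017325 V = -17.325 mV.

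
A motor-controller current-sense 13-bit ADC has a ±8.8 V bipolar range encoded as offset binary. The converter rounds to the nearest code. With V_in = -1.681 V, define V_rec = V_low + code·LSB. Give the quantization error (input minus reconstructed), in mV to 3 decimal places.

-0.922 mV

LSB = 17.6/2^13 = 2.148 mV.
(V_in − V_low)/LSB = (-1.681 − (−8.8))/0.00214844 = 3313.5709 → code 3314 (round).
Reconstructed: -1.6800781 V.
Error = -1.681 − (−1.6800781) = -0.000921875 V = -0.922 mV.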